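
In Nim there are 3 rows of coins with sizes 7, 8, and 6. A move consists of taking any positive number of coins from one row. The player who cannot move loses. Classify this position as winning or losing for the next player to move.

Winning position

Nim-sum: 7 XOR 8 XOR 6 = 9.
The nim-sum is 9 ≠ 0, so this is an N-position: the player to move can win.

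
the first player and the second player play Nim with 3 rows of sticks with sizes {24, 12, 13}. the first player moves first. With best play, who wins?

In binary:
  11000  (24)
  01100  (12)
  01101  (13)
  -----
  11001  (25)
The nim-sum is 25 ≠ 0, so this is an N-position: the player to move can win; the first player has a winning move.

the first player wins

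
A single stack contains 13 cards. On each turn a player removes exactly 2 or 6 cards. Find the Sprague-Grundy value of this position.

Build the Grundy sequence with g(k) = mex{g(k−s) : s ∈ {2, 6}, s ≤ k}:
g(0) = mex{} = 0
g(1) = mex{} = 0
g(2) = mex{0} = 1
g(3) = mex{0} = 1
g(4) = mex{1} = 0
g(5) = mex{1} = 0
g(6) = mex{0} = 1
g(7) = mex{0} = 1
g(8) = mex{1} = 0
g(9) = mex{1} = 0
g(10) = mex{0} = 1
g(11) = mex{0} = 1
g(12) = mex{1} = 0
g(13) = mex{1} = 0
So g(13) = 0.

0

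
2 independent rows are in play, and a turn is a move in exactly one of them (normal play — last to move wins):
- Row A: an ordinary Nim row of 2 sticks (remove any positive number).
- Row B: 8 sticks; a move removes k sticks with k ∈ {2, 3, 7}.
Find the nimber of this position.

Row A is a plain Nim row of size 2, so its Grundy value is 2.
For row B, compute g(0), g(1), … with moves {2, 3, 7}:
k:     0  1  2  3  4  5  6  7  8
g(k):  0  0  1  1  2  0  0  1  1
So g(8) = 1.
The value of a disjunctive sum is the nim-sum of the parts.
Combined value = 2 XOR 1 = 3.

3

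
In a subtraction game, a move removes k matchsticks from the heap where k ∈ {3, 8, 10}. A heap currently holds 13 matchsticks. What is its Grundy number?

Grundy values for subtraction set {3, 8, 10}:
g(0) = mex{} = 0
g(1) = mex{} = 0
g(2) = mex{} = 0
g(3) = mex{0} = 1
g(4) = mex{0} = 1
g(5) = mex{0} = 1
g(6) = mex{1} = 0
g(7) = mex{1} = 0
g(8) = mex{0,1} = 2
g(9) = mex{0} = 1
g(10) = mex{0} = 1
g(11) = mex{0,1,2} = 3
g(12) = mex{0,1} = 2
g(13) = mex{1} = 0
So g(13) = 0.

0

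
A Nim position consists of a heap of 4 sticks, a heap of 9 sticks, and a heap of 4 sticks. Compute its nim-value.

Compute the nim-sum pairwise:
4 ⊕ 9 = 13
13 ⊕ 4 = 9

9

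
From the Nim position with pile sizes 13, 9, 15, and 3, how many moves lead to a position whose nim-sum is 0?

3

Nim-sum: 13 ^ 9 ^ 15 ^ 3 = 8.
The overall nim-sum is X = 8. A pile of size p has a winning move iff p XOR X < p (reduce it to p XOR X).
  13: 13 XOR 8 = 5 < 13 — winning move (to 5).
  9: 9 XOR 8 = 1 < 9 — winning move (to 1).
  15: 15 XOR 8 = 7 < 15 — winning move (to 7).
  3: 3 XOR 8 = 11 ≥ 3 — no move.
That gives 3 winning moves.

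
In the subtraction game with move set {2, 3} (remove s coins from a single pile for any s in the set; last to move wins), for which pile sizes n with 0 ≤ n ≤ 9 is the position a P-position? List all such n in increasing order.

0, 1, 5, 6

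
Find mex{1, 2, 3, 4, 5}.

0

0 is not in the set, so the mex is 0.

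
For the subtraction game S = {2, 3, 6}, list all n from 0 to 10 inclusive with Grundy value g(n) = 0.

0, 1, 5, 9, 10

Grundy values for subtraction set {2, 3, 6}:
g(0) = mex{} = 0
g(1) = mex{} = 0
g(2) = mex{0} = 1
g(3) = mex{0} = 1
g(4) = mex{0,1} = 2
g(5) = mex{1} = 0
g(6) = mex{0,1,2} = 3
g(7) = mex{0,2} = 1
g(8) = mex{0,1,3} = 2
g(9) = mex{1,3} = 0
g(10) = mex{1,2} = 0
The P-positions (g = 0) in 0..10 are 0, 1, 5, 9, 10.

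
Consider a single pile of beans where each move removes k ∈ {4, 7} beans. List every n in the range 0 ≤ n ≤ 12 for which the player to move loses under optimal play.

0, 1, 2, 3, 11, 12

Build the Grundy sequence with g(k) = mex{g(k−s) : s ∈ {4, 7}, s ≤ k}:
k:     0  1  2  3  4  5  6  7  8  9 10 11 12
g(k):  0  0  0  0  1  1  1  1  2  2  2  0  0
The P-positions (g = 0) in 0..12 are 0, 1, 2, 3, 11, 12.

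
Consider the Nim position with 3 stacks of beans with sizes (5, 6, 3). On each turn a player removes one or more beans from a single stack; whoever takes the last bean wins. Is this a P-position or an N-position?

Compute the nim-sum pairwise:
5 ⊕ 6 = 3
3 ⊕ 3 = 0
The nim-sum is 0, so this is a P-position: the player to move is in a losing position under optimal play.

P-position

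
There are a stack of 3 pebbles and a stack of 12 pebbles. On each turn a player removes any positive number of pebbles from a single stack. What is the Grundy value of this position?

In binary:
  0011  (3)
  1100  (12)
  ----
  1111  (15)

15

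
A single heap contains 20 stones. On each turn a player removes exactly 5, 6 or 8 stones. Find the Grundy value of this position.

Compute g(0), g(1), … for moves {5, 6, 8}:
k:     0  1  2  3  4  5  6  7  8  9 10 11 12 13 14 15 16 17 18 19 20
g(k):  0  0  0  0  0  1  1  1  1  1  2  2  2  0  0  0  0  0  1  1  1
So g(20) = 1.

1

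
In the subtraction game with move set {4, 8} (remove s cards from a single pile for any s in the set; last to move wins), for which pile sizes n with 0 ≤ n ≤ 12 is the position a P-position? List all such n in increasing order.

Compute g(0), g(1), … for moves {4, 8}:
k:     0  1  2  3  4  5  6  7  8  9 10 11 12
g(k):  0  0  0  0  1  1  1  1  2  2  2  2  0
The P-positions (g = 0) in 0..12 are 0, 1, 2, 3, 12.

0, 1, 2, 3, 12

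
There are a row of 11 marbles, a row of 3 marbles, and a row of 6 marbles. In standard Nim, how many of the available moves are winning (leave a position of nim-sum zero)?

1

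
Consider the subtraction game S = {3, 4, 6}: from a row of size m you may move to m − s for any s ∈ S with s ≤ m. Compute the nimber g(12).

1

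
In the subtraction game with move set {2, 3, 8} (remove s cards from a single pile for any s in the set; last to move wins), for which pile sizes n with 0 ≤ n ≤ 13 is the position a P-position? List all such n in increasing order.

0, 1, 5, 6, 10, 11

Compute g(0), g(1), … for moves {2, 3, 8}:
k:     0  1  2  3  4  5  6  7  8  9 10 11 12 13
g(k):  0  0  1  1  2  0  0  1  1  2  0  0  1  1
The P-positions (g = 0) in 0..13 are 0, 1, 5, 6, 10, 11.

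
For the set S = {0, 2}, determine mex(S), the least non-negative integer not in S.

1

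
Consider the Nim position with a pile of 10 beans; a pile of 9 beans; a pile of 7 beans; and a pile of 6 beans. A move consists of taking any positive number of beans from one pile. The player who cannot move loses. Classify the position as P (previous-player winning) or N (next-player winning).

N-position

Write each in binary and XOR column by column:
  1010  (10)
  1001  (9)
  0111  (7)
  0110  (6)
  ----
  0010  (2)
The nim-sum is 2 ≠ 0, so this is an N-position: the player to move can win.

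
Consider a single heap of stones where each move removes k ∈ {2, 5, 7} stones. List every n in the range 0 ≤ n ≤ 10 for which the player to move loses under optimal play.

0, 1, 4, 10

Compute g(0), g(1), … for moves {2, 5, 7}:
k:     0  1  2  3  4  5  6  7  8  9 10
g(k):  0  0  1  1  0  2  1  3  2  2  0
The P-positions (g = 0) in 0..10 are 0, 1, 4, 10.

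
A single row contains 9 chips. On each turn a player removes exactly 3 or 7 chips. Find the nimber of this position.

Grundy values for subtraction set {3, 7}:
k:     0  1  2  3  4  5  6  7  8  9
g(k):  0  0  0  1  1  1  0  2  2  1
So g(9) = 1.

1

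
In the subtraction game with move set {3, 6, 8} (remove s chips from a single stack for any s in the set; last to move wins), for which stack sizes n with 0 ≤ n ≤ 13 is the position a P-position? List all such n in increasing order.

Build the Grundy sequence with g(k) = mex{g(k−s) : s ∈ {3, 6, 8}, s ≤ k}:
g(0) = mex{} = 0
g(1) = mex{} = 0
g(2) = mex{} = 0
g(3) = mex{0} = 1
g(4) = mex{0} = 1
g(5) = mex{0} = 1
g(6) = mex{0,1} = 2
g(7) = mex{0,1} = 2
g(8) = mex{0,1} = 2
g(9) = mex{0,1,2} = 3
g(10) = mex{0,1,2} = 3
g(11) = mex{1,2} = 0
g(12) = mex{1,2,3} = 0
g(13) = mex{1,2,3} = 0
The P-positions (g = 0) in 0..13 are 0, 1, 2, 11, 12, 13.

0, 1, 2, 11, 12, 13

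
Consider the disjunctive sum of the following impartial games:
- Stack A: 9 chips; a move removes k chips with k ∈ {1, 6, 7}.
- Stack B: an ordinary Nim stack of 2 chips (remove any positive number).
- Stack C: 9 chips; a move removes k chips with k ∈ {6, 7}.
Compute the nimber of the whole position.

Grundy values for stack A (subtraction set {1, 6, 7}):
k:     0  1  2  3  4  5  6  7  8  9
g(k):  0  1  0  1  0  1  2  3  2  3
So g(9) = 3.
Stack B is a plain Nim stack of size 2, so its Grundy value is 2.
Build the Grundy sequence for stack C with g(k) = mex{g(k−s) : s ∈ {6, 7}, s ≤ k}:
k:     0  1  2  3  4  5  6  7  8  9
g(k):  0  0  0  0  0  0  1  1  1  1
So g(9) = 1.
By the Sprague-Grundy theorem, the Grundy value of a sum of independent games is the XOR of the component values.
Combined value = 3 XOR 2 XOR 1 = 0.

0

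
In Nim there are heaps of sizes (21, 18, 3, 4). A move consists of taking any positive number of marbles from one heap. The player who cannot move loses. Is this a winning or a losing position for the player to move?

Losing position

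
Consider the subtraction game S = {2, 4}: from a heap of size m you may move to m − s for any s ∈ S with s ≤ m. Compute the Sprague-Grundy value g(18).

0

Build the Grundy sequence with g(k) = mex{g(k−s) : s ∈ {2, 4}, s ≤ k}:
k:     0  1  2  3  4  5  6  7  8  9 10 11 12 13 14 15 16 17 18
g(k):  0  0  1  1  2  2  0  0  1  1  2  2  0  0  1  1  2  2  0
So g(18) = 0.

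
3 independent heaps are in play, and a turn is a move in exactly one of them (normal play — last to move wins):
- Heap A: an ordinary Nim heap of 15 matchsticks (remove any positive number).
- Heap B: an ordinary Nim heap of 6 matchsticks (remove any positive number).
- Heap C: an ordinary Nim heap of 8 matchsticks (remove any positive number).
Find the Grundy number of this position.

Heap A is a plain Nim heap of size 15, so its Grundy value is 15.
Heap B is a plain Nim heap of size 6, so its Grundy value is 6.
Heap C is a plain Nim heap of size 8, so its Grundy value is 8.
By the Sprague-Grundy theorem, the Grundy value of a sum of independent games is the XOR of the component values.
Combined value = 15 XOR 6 XOR 8 = 1.

1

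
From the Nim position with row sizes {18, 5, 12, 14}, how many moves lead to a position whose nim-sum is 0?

Compute the nim-sum pairwise:
18 ^ 5 = 23
23 ^ 12 = 27
27 ^ 14 = 21
The overall nim-sum is X = 21. A row of size p has a winning move iff p XOR X < p (reduce it to p XOR X).
  18: 18 XOR 21 = 7 < 18 — winning move (to 7).
  5: 5 XOR 21 = 16 ≥ 5 — no move.
  12: 12 XOR 21 = 25 ≥ 12 — no move.
  14: 14 XOR 21 = 27 ≥ 14 — no move.
That gives 1 winning move.

1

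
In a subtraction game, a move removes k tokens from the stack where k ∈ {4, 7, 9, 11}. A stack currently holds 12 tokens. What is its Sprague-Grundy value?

Grundy values for subtraction set {4, 7, 9, 11}:
k:     0  1  2  3  4  5  6  7  8  9 10 11 12
g(k):  0  0  0  0  1  1  1  1  2  2  2  2  3
So g(12) = 3.

3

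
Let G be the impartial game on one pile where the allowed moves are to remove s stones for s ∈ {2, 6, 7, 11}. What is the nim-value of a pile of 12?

2

Build the Grundy sequence with g(k) = mex{g(k−s) : s ∈ {2, 6, 7, 11}, s ≤ k}:
g(0) = mex{} = 0
g(1) = mex{} = 0
g(2) = mex{0} = 1
g(3) = mex{0} = 1
g(4) = mex{1} = 0
g(5) = mex{1} = 0
g(6) = mex{0} = 1
g(7) = mex{0} = 1
g(8) = mex{0,1} = 2
g(9) = mex{1} = 0
g(10) = mex{0,1,2} = 3
g(11) = mex{0} = 1
g(12) = mex{0,1,3} = 2
So g(12) = 2.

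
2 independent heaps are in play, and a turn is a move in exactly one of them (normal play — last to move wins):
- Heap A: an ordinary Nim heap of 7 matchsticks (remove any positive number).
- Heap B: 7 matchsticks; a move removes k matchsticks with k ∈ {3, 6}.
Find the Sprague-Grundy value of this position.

Heap A is a plain Nim heap of size 7, so its Grundy value is 7.
Grundy values for heap B (subtraction set {3, 6}):
g(0) = mex{} = 0
g(1) = mex{} = 0
g(2) = mex{} = 0
g(3) = mex{0} = 1
g(4) = mex{0} = 1
g(5) = mex{0} = 1
g(6) = mex{0,1} = 2
g(7) = mex{0,1} = 2
So g(7) = 2.
By the Sprague-Grundy theorem, the Grundy value of a sum of independent games is the XOR of the component values.
Combined value = 7 ⊕ 2 = 5.

5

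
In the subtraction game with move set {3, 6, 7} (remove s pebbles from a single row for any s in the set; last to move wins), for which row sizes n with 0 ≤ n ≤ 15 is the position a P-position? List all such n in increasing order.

0, 1, 2, 10, 11, 12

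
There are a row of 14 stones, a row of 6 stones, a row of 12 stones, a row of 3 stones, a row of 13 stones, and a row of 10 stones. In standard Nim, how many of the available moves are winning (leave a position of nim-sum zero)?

0

Compute the nim-sum pairwise:
14 XOR 6 = 8
8 XOR 12 = 4
4 XOR 3 = 7
7 XOR 13 = 10
10 XOR 10 = 0
The nim-sum is already 0, so every move leaves a nonzero nim-sum — there are no winning moves.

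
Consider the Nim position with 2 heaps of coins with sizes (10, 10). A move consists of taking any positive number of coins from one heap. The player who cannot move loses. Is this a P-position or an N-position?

Write each in binary and XOR column by column:
  1010  (10)
  1010  (10)
  ----
  0000  (0)
The nim-sum is 0, so this is a P-position: the player to move is in a losing position under optimal play.

P-position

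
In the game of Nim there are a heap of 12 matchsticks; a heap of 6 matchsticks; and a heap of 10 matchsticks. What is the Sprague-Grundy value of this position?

0

In binary:
  1100  (12)
  0110  (6)
  1010  (10)
  ----
  0000  (0)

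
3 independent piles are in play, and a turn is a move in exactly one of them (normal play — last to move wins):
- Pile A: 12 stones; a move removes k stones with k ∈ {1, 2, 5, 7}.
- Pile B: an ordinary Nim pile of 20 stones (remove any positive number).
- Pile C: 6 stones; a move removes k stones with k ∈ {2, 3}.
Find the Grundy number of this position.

20

Build the Grundy sequence for pile A with g(k) = mex{g(k−s) : s ∈ {1, 2, 5, 7}, s ≤ k}:
g(0) = mex{} = 0
g(1) = mex{0} = 1
g(2) = mex{0,1} = 2
g(3) = mex{1,2} = 0
g(4) = mex{0,2} = 1
g(5) = mex{0,1} = 2
g(6) = mex{1,2} = 0
g(7) = mex{0,2} = 1
g(8) = mex{0,1} = 2
g(9) = mex{1,2} = 0
g(10) = mex{0,2} = 1
g(11) = mex{0,1} = 2
g(12) = mex{1,2} = 0
So g(12) = 0.
Pile B is a plain Nim pile of size 20, so its Grundy value is 20.
Grundy values for pile C (subtraction set {2, 3}):
g(0) = mex{} = 0
g(1) = mex{} = 0
g(2) = mex{0} = 1
g(3) = mex{0} = 1
g(4) = mex{0,1} = 2
g(5) = mex{1} = 0
g(6) = mex{1,2} = 0
So g(6) = 0.
The value of a disjunctive sum is the nim-sum of the parts.
Combined value = 0 XOR 20 XOR 0 = 20.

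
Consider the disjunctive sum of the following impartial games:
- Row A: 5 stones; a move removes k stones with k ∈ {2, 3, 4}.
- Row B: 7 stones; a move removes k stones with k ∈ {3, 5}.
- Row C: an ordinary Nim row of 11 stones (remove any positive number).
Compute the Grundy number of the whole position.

For row A, compute g(0), g(1), … with moves {2, 3, 4}:
g(0) = mex{} = 0
g(1) = mex{} = 0
g(2) = mex{0} = 1
g(3) = mex{0} = 1
g(4) = mex{0,1} = 2
g(5) = mex{0,1} = 2
So g(5) = 2.
For row B, compute g(0), g(1), … with moves {3, 5}:
g(0) = mex{} = 0
g(1) = mex{} = 0
g(2) = mex{} = 0
g(3) = mex{0} = 1
g(4) = mex{0} = 1
g(5) = mex{0} = 1
g(6) = mex{0,1} = 2
g(7) = mex{0,1} = 2
So g(7) = 2.
Row C is a plain Nim row of size 11, so its Grundy value is 11.
By the Sprague-Grundy theorem, the Grundy value of a sum of independent games is the XOR of the component values.
Combined value = 2 ⊕ 2 ⊕ 11 = 11.

11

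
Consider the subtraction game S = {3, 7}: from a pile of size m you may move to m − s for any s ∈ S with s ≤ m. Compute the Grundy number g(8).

Grundy values for subtraction set {3, 7}:
g(0) = mex{} = 0
g(1) = mex{} = 0
g(2) = mex{} = 0
g(3) = mex{0} = 1
g(4) = mex{0} = 1
g(5) = mex{0} = 1
g(6) = mex{1} = 0
g(7) = mex{0,1} = 2
g(8) = mex{0,1} = 2
So g(8) = 2.

2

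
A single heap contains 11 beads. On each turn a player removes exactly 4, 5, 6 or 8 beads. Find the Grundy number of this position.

2

Grundy values for subtraction set {4, 5, 6, 8}:
k:     0  1  2  3  4  5  6  7  8  9 10 11
g(k):  0  0  0  0  1  1  1  1  2  2  2  2
So g(11) = 2.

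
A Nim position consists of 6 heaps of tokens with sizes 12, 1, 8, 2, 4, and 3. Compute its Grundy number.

Compute the nim-sum pairwise:
12 ^ 1 = 13
13 ^ 8 = 5
5 ^ 2 = 7
7 ^ 4 = 3
3 ^ 3 = 0

0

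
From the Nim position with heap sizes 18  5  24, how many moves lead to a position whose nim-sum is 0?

1

Compute the nim-sum pairwise:
18 XOR 5 = 23
23 XOR 24 = 15
The overall nim-sum is X = 15. A heap of size p has a winning move iff p XOR X < p (reduce it to p XOR X).
  18: 18 XOR 15 = 29 ≥ 18 — no move.
  5: 5 XOR 15 = 10 ≥ 5 — no move.
  24: 24 XOR 15 = 23 < 24 — winning move (to 23).
That gives 1 winning move.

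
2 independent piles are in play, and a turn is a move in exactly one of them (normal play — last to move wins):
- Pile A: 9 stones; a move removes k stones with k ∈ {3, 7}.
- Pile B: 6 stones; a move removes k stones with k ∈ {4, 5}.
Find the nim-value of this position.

0

For pile A, compute g(0), g(1), … with moves {3, 7}:
g(0) = mex{} = 0
g(1) = mex{} = 0
g(2) = mex{} = 0
g(3) = mex{0} = 1
g(4) = mex{0} = 1
g(5) = mex{0} = 1
g(6) = mex{1} = 0
g(7) = mex{0,1} = 2
g(8) = mex{0,1} = 2
g(9) = mex{0} = 1
So g(9) = 1.
For pile B, compute g(0), g(1), … with moves {4, 5}:
g(0) = mex{} = 0
g(1) = mex{} = 0
g(2) = mex{} = 0
g(3) = mex{} = 0
g(4) = mex{0} = 1
g(5) = mex{0} = 1
g(6) = mex{0} = 1
So g(6) = 1.
The value of a disjunctive sum is the nim-sum of the parts.
Combined value = 1 ⊕ 1 = 0.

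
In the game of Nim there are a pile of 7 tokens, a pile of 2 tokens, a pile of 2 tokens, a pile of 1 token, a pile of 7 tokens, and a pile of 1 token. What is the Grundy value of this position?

0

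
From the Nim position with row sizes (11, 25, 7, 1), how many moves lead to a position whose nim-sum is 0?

Nim-sum: 11 ⊕ 25 ⊕ 7 ⊕ 1 = 20.
The overall nim-sum is X = 20. A row of size p has a winning move iff p XOR X < p (reduce it to p XOR X).
  11: 11 XOR 20 = 31 ≥ 11 — no move.
  25: 25 XOR 20 = 13 < 25 — winning move (to 13).
  7: 7 XOR 20 = 19 ≥ 7 — no move.
  1: 1 XOR 20 = 21 ≥ 1 — no move.
That gives 1 winning move.

1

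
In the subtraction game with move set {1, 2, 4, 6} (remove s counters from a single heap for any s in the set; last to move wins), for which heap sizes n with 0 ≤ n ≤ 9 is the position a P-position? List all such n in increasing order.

0, 3, 8

Build the Grundy sequence with g(k) = mex{g(k−s) : s ∈ {1, 2, 4, 6}, s ≤ k}:
g(0) = mex{} = 0
g(1) = mex{0} = 1
g(2) = mex{0,1} = 2
g(3) = mex{1,2} = 0
g(4) = mex{0,2} = 1
g(5) = mex{0,1} = 2
g(6) = mex{0,1,2} = 3
g(7) = mex{0,1,2,3} = 4
g(8) = mex{1,2,3,4} = 0
g(9) = mex{0,2,4} = 1
The P-positions (g = 0) in 0..9 are 0, 3, 8.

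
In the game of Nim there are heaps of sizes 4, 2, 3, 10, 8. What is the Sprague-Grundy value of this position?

Write each in binary and XOR column by column:
  0100  (4)
  0010  (2)
  0011  (3)
  1010  (10)
  1000  (8)
  ----
  0111  (7)

7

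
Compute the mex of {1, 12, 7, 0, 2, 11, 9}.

The values 0, 1, 2 are all present; 3 is the first non-negative integer missing from the set.

3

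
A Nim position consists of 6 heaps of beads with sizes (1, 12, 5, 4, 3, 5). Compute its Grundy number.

10

Nim-sum: 1 XOR 12 XOR 5 XOR 4 XOR 3 XOR 5 = 10.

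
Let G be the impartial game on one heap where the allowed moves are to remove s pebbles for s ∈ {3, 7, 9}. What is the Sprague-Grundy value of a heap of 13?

2

Build the Grundy sequence with g(k) = mex{g(k−s) : s ∈ {3, 7, 9}, s ≤ k}:
g(0) = mex{} = 0
g(1) = mex{} = 0
g(2) = mex{} = 0
g(3) = mex{0} = 1
g(4) = mex{0} = 1
g(5) = mex{0} = 1
g(6) = mex{1} = 0
g(7) = mex{0,1} = 2
g(8) = mex{0,1} = 2
g(9) = mex{0} = 1
g(10) = mex{0,1,2} = 3
g(11) = mex{0,1,2} = 3
g(12) = mex{1} = 0
g(13) = mex{0,1,3} = 2
So g(13) = 2.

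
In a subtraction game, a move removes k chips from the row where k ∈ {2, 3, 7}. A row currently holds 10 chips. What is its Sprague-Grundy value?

0

Grundy values for subtraction set {2, 3, 7}:
k:     0  1  2  3  4  5  6  7  8  9 10
g(k):  0  0  1  1  2  0  0  1  1  2  0
So g(10) = 0.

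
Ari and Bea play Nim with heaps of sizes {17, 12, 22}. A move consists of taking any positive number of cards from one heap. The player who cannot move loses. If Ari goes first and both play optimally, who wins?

Compute the nim-sum pairwise:
17 XOR 12 = 29
29 XOR 22 = 11
The nim-sum is 11 ≠ 0, so this is an N-position: the player to move can win; Ari has a winning move.

Ari wins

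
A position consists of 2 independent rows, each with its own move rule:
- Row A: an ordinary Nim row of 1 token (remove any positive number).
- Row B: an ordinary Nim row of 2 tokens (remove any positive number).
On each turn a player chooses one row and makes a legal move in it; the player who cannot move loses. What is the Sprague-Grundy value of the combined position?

3

Row A is a plain Nim row of size 1, so its Grundy value is 1.
Row B is a plain Nim row of size 2, so its Grundy value is 2.
By the Sprague-Grundy theorem, the Grundy value of a sum of independent games is the XOR of the component values.
Combined value = 1 XOR 2 = 3.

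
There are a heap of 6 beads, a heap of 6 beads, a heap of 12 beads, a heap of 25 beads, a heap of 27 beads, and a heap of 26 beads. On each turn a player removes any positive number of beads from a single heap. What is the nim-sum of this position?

20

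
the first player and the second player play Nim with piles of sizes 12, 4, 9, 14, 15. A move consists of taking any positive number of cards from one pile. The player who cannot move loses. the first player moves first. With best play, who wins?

Nim-sum: 12 XOR 4 XOR 9 XOR 14 XOR 15 = 0.
The nim-sum is 0, so this is a P-position: the player to move is in a losing position under optimal play; the first player is about to move from it and so loses — the second player wins.

the second player wins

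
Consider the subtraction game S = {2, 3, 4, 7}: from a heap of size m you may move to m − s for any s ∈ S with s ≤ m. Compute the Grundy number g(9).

Compute g(0), g(1), … for moves {2, 3, 4, 7}:
g(0) = mex{} = 0
g(1) = mex{} = 0
g(2) = mex{0} = 1
g(3) = mex{0} = 1
g(4) = mex{0,1} = 2
g(5) = mex{0,1} = 2
g(6) = mex{1,2} = 0
g(7) = mex{0,1,2} = 3
g(8) = mex{0,2} = 1
g(9) = mex{0,1,2,3} = 4
So g(9) = 4.

4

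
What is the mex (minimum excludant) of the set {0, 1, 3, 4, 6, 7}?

The values 0, 1 are all present; 2 is the first non-negative integer missing from the set.

2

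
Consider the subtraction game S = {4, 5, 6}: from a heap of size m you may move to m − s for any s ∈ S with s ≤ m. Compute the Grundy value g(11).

0

Build the Grundy sequence with g(k) = mex{g(k−s) : s ∈ {4, 5, 6}, s ≤ k}:
g(0) = mex{} = 0
g(1) = mex{} = 0
g(2) = mex{} = 0
g(3) = mex{} = 0
g(4) = mex{0} = 1
g(5) = mex{0} = 1
g(6) = mex{0} = 1
g(7) = mex{0} = 1
g(8) = mex{0,1} = 2
g(9) = mex{0,1} = 2
g(10) = mex{1} = 0
g(11) = mex{1} = 0
So g(11) = 0.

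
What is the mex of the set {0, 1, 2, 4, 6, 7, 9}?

3

The values 0, 1, 2 are all present; 3 is the first non-negative integer missing from the set.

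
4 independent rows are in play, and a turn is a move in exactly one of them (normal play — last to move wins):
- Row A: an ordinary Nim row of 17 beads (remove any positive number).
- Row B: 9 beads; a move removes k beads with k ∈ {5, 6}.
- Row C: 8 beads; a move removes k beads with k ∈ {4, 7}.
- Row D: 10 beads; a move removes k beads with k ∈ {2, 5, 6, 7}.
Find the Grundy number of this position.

17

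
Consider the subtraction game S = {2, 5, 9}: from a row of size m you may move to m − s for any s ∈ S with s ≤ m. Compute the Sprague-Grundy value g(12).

Compute g(0), g(1), … for moves {2, 5, 9}:
k:     0  1  2  3  4  5  6  7  8  9 10 11 12
g(k):  0  0  1  1  0  2  1  0  0  1  1  0  2
So g(12) = 2.

2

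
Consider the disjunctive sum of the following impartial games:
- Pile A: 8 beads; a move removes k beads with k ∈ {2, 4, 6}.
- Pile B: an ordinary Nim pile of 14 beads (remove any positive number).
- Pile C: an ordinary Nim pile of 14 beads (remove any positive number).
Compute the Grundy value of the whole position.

Grundy values for pile A (subtraction set {2, 4, 6}):
k:     0  1  2  3  4  5  6  7  8
g(k):  0  0  1  1  2  2  3  3  0
So g(8) = 0.
Pile B is a plain Nim pile of size 14, so its Grundy value is 14.
Pile C is a plain Nim pile of size 14, so its Grundy value is 14.
By the Sprague-Grundy theorem, the Grundy value of a sum of independent games is the XOR of the component values.
Combined value = 0 XOR 14 XOR 14 = 0.

0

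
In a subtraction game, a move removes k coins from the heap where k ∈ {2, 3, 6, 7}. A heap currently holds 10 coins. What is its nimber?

0

Grundy values for subtraction set {2, 3, 6, 7}:
k:     0  1  2  3  4  5  6  7  8  9 10
g(k):  0  0  1  1  2  0  3  1  2  0  0
So g(10) = 0.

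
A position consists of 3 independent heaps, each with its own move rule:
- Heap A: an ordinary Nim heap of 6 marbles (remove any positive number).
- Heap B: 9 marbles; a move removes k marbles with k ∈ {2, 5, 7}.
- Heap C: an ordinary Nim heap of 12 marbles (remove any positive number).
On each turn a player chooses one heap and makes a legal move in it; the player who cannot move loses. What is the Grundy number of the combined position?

8

Heap A is a plain Nim heap of size 6, so its Grundy value is 6.
For heap B, compute g(0), g(1), … with moves {2, 5, 7}:
k:     0  1  2  3  4  5  6  7  8  9
g(k):  0  0  1  1  0  2  1  3  2  2
So g(9) = 2.
Heap C is a plain Nim heap of size 12, so its Grundy value is 12.
The value of a disjunctive sum is the nim-sum of the parts.
Combined value = 6 ⊕ 2 ⊕ 12 = 8.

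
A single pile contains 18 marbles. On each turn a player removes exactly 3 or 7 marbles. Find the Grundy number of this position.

2

Grundy values for subtraction set {3, 7}:
k:     0  1  2  3  4  5  6  7  8  9 10 11 12 13 14 15 16 17 18
g(k):  0  0  0  1  1  1  0  2  2  1  0  0  0  1  1  1  0  2  2
So g(18) = 2.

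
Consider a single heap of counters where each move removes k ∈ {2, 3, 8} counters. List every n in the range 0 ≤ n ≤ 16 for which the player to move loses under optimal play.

0, 1, 5, 6, 10, 11, 15, 16

Grundy values for subtraction set {2, 3, 8}:
k:     0  1  2  3  4  5  6  7  8  9 10 11 12 13 14 15 16
g(k):  0  0  1  1  2  0  0  1  1  2  0  0  1  1  2  0  0
The P-positions (g = 0) in 0..16 are 0, 1, 5, 6, 10, 11, 15, 16.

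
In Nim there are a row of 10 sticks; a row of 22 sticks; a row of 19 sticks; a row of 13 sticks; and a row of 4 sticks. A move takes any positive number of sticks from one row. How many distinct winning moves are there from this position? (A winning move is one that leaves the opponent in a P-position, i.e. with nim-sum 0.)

3

Compute the nim-sum pairwise:
10 ^ 22 = 28
28 ^ 19 = 15
15 ^ 13 = 2
2 ^ 4 = 6
The overall nim-sum is X = 6. A row of size p has a winning move iff p XOR X < p (reduce it to p XOR X).
  10: 10 XOR 6 = 12 ≥ 10 — no move.
  22: 22 XOR 6 = 16 < 22 — winning move (to 16).
  19: 19 XOR 6 = 21 ≥ 19 — no move.
  13: 13 XOR 6 = 11 < 13 — winning move (to 11).
  4: 4 XOR 6 = 2 < 4 — winning move (to 2).
That gives 3 winning moves.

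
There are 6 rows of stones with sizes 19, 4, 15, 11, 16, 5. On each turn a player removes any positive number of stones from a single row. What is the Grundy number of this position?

6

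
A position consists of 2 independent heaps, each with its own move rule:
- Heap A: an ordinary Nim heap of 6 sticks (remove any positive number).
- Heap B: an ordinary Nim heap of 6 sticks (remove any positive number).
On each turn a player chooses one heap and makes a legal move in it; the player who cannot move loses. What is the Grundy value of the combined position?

0

Heap A is a plain Nim heap of size 6, so its Grundy value is 6.
Heap B is a plain Nim heap of size 6, so its Grundy value is 6.
The value of a disjunctive sum is the nim-sum of the parts.
Combined value = 6 XOR 6 = 0.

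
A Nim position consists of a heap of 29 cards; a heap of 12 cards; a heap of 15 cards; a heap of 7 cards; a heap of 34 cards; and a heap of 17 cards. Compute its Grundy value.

42

Compute the nim-sum pairwise:
29 ⊕ 12 = 17
17 ⊕ 15 = 30
30 ⊕ 7 = 25
25 ⊕ 34 = 59
59 ⊕ 17 = 42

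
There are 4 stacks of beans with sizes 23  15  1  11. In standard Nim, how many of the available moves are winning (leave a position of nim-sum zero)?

1

Compute the nim-sum pairwise:
23 XOR 15 = 24
24 XOR 1 = 25
25 XOR 11 = 18
The overall nim-sum is X = 18. A stack of size p has a winning move iff p XOR X < p (reduce it to p XOR X).
  23: 23 XOR 18 = 5 < 23 — winning move (to 5).
  15: 15 XOR 18 = 29 ≥ 15 — no move.
  1: 1 XOR 18 = 19 ≥ 1 — no move.
  11: 11 XOR 18 = 25 ≥ 11 — no move.
That gives 1 winning move.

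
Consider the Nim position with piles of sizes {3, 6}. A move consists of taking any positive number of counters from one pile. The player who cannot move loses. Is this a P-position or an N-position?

N-position

Bitwise XOR of the heap sizes:
  011  (3)
  110  (6)
  ---
  101  (5)
The nim-sum is 5 ≠ 0, so this is an N-position: the player to move can win.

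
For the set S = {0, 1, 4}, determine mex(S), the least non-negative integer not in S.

The values 0, 1 are all present; 2 is the first non-negative integer missing from the set.

2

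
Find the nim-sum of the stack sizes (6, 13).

11

Write each in binary and XOR column by column:
  0110  (6)
  1101  (13)
  ----
  1011  (11)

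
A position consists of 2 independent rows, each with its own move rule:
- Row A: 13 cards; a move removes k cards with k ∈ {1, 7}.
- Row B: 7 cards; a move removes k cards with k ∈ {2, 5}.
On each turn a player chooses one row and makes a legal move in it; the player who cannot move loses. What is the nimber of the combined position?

For row A, compute g(0), g(1), … with moves {1, 7}:
g(0) = mex{} = 0
g(1) = mex{0} = 1
g(2) = mex{1} = 0
g(3) = mex{0} = 1
g(4) = mex{1} = 0
g(5) = mex{0} = 1
g(6) = mex{1} = 0
g(7) = mex{0} = 1
g(8) = mex{1} = 0
g(9) = mex{0} = 1
g(10) = mex{1} = 0
g(11) = mex{0} = 1
g(12) = mex{1} = 0
g(13) = mex{0} = 1
So g(13) = 1.
Build the Grundy sequence for row B with g(k) = mex{g(k−s) : s ∈ {2, 5}, s ≤ k}:
k:     0  1  2  3  4  5  6  7
g(k):  0  0  1  1  0  2  1  0
So g(7) = 0.
The value of a disjunctive sum is the nim-sum of the parts.
Combined value = 1 ⊕ 0 = 1.

1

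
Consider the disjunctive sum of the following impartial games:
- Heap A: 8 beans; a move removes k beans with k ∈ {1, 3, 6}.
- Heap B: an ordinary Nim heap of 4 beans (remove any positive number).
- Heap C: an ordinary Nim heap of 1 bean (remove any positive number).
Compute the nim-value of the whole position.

Grundy values for heap A (subtraction set {1, 3, 6}):
k:     0  1  2  3  4  5  6  7  8
g(k):  0  1  0  1  0  1  2  3  2
So g(8) = 2.
Heap B is a plain Nim heap of size 4, so its Grundy value is 4.
Heap C is a plain Nim heap of size 1, so its Grundy value is 1.
By the Sprague-Grundy theorem, the Grundy value of a sum of independent games is the XOR of the component values.
Combined value = 2 XOR 4 XOR 1 = 7.

7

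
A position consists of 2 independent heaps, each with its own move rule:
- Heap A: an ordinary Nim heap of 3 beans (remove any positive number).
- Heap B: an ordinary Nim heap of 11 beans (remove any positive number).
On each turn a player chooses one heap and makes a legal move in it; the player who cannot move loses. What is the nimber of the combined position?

Heap A is a plain Nim heap of size 3, so its Grundy value is 3.
Heap B is a plain Nim heap of size 11, so its Grundy value is 11.
The value of a disjunctive sum is the nim-sum of the parts.
Combined value = 3 ⊕ 11 = 8.

8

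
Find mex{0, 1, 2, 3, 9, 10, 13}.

4

The values 0, 1, 2, 3 are all present; 4 is the first non-negative integer missing from the set.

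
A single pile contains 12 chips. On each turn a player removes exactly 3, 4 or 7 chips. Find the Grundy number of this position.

0

Build the Grundy sequence with g(k) = mex{g(k−s) : s ∈ {3, 4, 7}, s ≤ k}:
k:     0  1  2  3  4  5  6  7  8  9 10 11 12
g(k):  0  0  0  1  1  1  2  2  2  3  0  0  0
So g(12) = 0.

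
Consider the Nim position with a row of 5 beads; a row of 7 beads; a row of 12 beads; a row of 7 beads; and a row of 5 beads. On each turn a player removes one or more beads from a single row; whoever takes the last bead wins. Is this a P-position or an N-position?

N-position

Bitwise XOR of the heap sizes:
  0101  (5)
  0111  (7)
  1100  (12)
  0111  (7)
  0101  (5)
  ----
  1100  (12)
The nim-sum is 12 ≠ 0, so this is an N-position: the player to move can win.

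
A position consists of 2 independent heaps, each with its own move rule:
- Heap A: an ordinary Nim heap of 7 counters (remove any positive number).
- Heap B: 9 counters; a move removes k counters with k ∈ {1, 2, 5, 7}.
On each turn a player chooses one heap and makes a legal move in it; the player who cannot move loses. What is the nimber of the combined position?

Heap A is a plain Nim heap of size 7, so its Grundy value is 7.
For heap B, compute g(0), g(1), … with moves {1, 2, 5, 7}:
g(0) = mex{} = 0
g(1) = mex{0} = 1
g(2) = mex{0,1} = 2
g(3) = mex{1,2} = 0
g(4) = mex{0,2} = 1
g(5) = mex{0,1} = 2
g(6) = mex{1,2} = 0
g(7) = mex{0,2} = 1
g(8) = mex{0,1} = 2
g(9) = mex{1,2} = 0
So g(9) = 0.
By the Sprague-Grundy theorem, the Grundy value of a sum of independent games is the XOR of the component values.
Combined value = 7 XOR 0 = 7.

7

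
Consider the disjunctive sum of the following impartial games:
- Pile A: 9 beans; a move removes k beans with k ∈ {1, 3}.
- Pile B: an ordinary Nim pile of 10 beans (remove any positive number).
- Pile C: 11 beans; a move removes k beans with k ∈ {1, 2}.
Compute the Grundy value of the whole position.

9

Grundy values for pile A (subtraction set {1, 3}):
k:     0  1  2  3  4  5  6  7  8  9
g(k):  0  1  0  1  0  1  0  1  0  1
So g(9) = 1.
Pile B is a plain Nim pile of size 10, so its Grundy value is 10.
For pile C, compute g(0), g(1), … with moves {1, 2}:
g(0) = mex{} = 0
g(1) = mex{0} = 1
g(2) = mex{0,1} = 2
g(3) = mex{1,2} = 0
g(4) = mex{0,2} = 1
g(5) = mex{0,1} = 2
g(6) = mex{1,2} = 0
g(7) = mex{0,2} = 1
g(8) = mex{0,1} = 2
g(9) = mex{1,2} = 0
g(10) = mex{0,2} = 1
g(11) = mex{0,1} = 2
So g(11) = 2.
By the Sprague-Grundy theorem, the Grundy value of a sum of independent games is the XOR of the component values.
Combined value = 1 XOR 10 XOR 2 = 9.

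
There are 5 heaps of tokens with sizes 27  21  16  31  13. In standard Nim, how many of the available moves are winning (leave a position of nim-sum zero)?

3

Compute the nim-sum pairwise:
27 ⊕ 21 = 14
14 ⊕ 16 = 30
30 ⊕ 31 = 1
1 ⊕ 13 = 12
The overall nim-sum is X = 12. A heap of size p has a winning move iff p XOR X < p (reduce it to p XOR X).
  27: 27 XOR 12 = 23 < 27 — winning move (to 23).
  21: 21 XOR 12 = 25 ≥ 21 — no move.
  16: 16 XOR 12 = 28 ≥ 16 — no move.
  31: 31 XOR 12 = 19 < 31 — winning move (to 19).
  13: 13 XOR 12 = 1 < 13 — winning move (to 1).
That gives 3 winning moves.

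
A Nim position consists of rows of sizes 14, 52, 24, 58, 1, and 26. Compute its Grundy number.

3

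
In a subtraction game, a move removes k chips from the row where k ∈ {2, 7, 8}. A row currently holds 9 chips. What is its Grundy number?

2

Build the Grundy sequence with g(k) = mex{g(k−s) : s ∈ {2, 7, 8}, s ≤ k}:
g(0) = mex{} = 0
g(1) = mex{} = 0
g(2) = mex{0} = 1
g(3) = mex{0} = 1
g(4) = mex{1} = 0
g(5) = mex{1} = 0
g(6) = mex{0} = 1
g(7) = mex{0} = 1
g(8) = mex{0,1} = 2
g(9) = mex{0,1} = 2
So g(9) = 2.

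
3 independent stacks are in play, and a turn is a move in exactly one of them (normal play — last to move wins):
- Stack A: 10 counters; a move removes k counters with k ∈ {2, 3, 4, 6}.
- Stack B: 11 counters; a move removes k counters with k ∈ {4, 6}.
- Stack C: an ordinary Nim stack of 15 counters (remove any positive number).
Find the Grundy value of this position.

Build the Grundy sequence for stack A with g(k) = mex{g(k−s) : s ∈ {2, 3, 4, 6}, s ≤ k}:
g(0) = mex{} = 0
g(1) = mex{} = 0
g(2) = mex{0} = 1
g(3) = mex{0} = 1
g(4) = mex{0,1} = 2
g(5) = mex{0,1} = 2
g(6) = mex{0,1,2} = 3
g(7) = mex{0,1,2} = 3
g(8) = mex{1,2,3} = 0
g(9) = mex{1,2,3} = 0
g(10) = mex{0,2,3} = 1
So g(10) = 1.
Grundy values for stack B (subtraction set {4, 6}):
g(0) = mex{} = 0
g(1) = mex{} = 0
g(2) = mex{} = 0
g(3) = mex{} = 0
g(4) = mex{0} = 1
g(5) = mex{0} = 1
g(6) = mex{0} = 1
g(7) = mex{0} = 1
g(8) = mex{0,1} = 2
g(9) = mex{0,1} = 2
g(10) = mex{1} = 0
g(11) = mex{1} = 0
So g(11) = 0.
Stack C is a plain Nim stack of size 15, so its Grundy value is 15.
By the Sprague-Grundy theorem, the Grundy value of a sum of independent games is the XOR of the component values.
Combined value = 1 ⊕ 0 ⊕ 15 = 14.

14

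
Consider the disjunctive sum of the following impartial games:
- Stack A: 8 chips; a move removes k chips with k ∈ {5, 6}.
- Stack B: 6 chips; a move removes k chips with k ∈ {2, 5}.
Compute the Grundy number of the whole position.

0

Build the Grundy sequence for stack A with g(k) = mex{g(k−s) : s ∈ {5, 6}, s ≤ k}:
g(0) = mex{} = 0
g(1) = mex{} = 0
g(2) = mex{} = 0
g(3) = mex{} = 0
g(4) = mex{} = 0
g(5) = mex{0} = 1
g(6) = mex{0} = 1
g(7) = mex{0} = 1
g(8) = mex{0} = 1
So g(8) = 1.
For stack B, compute g(0), g(1), … with moves {2, 5}:
k:     0  1  2  3  4  5  6
g(k):  0  0  1  1  0  2  1
So g(6) = 1.
By the Sprague-Grundy theorem, the Grundy value of a sum of independent games is the XOR of the component values.
Combined value = 1 XOR 1 = 0.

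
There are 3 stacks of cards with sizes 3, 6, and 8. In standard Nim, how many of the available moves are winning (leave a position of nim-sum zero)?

Bitwise XOR of the heap sizes:
  0011  (3)
  0110  (6)
  1000  (8)
  ----
  1101  (13)
The overall nim-sum is X = 13. A stack of size p has a winning move iff p XOR X < p (reduce it to p XOR X).
  3: 3 XOR 13 = 14 ≥ 3 — no move.
  6: 6 XOR 13 = 11 ≥ 6 — no move.
  8: 8 XOR 13 = 5 < 8 — winning move (to 5).
That gives 1 winning move.

1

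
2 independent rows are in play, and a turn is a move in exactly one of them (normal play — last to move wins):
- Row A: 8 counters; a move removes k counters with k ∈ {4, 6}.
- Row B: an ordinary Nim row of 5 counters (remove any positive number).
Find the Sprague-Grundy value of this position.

7

For row A, compute g(0), g(1), … with moves {4, 6}:
k:     0  1  2  3  4  5  6  7  8
g(k):  0  0  0  0  1  1  1  1  2
So g(8) = 2.
Row B is a plain Nim row of size 5, so its Grundy value is 5.
The value of a disjunctive sum is the nim-sum of the parts.
Combined value = 2 ⊕ 5 = 7.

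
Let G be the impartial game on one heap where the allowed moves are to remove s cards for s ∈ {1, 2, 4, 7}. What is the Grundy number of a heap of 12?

Grundy values for subtraction set {1, 2, 4, 7}:
k:     0  1  2  3  4  5  6  7  8  9 10 11 12
g(k):  0  1  2  0  1  2  0  1  2  0  1  2  0
So g(12) = 0.

0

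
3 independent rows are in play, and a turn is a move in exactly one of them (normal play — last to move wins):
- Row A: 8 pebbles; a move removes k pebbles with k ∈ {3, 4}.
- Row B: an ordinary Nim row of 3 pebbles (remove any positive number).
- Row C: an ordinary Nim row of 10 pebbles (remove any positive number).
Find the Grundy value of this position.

For row A, compute g(0), g(1), … with moves {3, 4}:
k:     0  1  2  3  4  5  6  7  8
g(k):  0  0  0  1  1  1  2  0  0
So g(8) = 0.
Row B is a plain Nim row of size 3, so its Grundy value is 3.
Row C is a plain Nim row of size 10, so its Grundy value is 10.
By the Sprague-Grundy theorem, the Grundy value of a sum of independent games is the XOR of the component values.
Combined value = 0 XOR 3 XOR 10 = 9.

9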